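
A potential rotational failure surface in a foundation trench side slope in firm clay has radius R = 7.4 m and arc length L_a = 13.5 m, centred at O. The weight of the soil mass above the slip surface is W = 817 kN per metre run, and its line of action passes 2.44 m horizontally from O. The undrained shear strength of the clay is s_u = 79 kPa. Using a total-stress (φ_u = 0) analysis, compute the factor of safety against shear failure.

Taking moments about the centre O, the resisting moment is provided by the undrained shear strength acting along the arc:
M_R = s_u·L_a·R = 79·13.50·7.4 = 7892.1 kN·m/m
M_D = W·d = 817·2.44 = 1993.5 kN·m/m
FS = M_R / M_D = 7892.1 / 1993.5 = 3.959

FS = 3.96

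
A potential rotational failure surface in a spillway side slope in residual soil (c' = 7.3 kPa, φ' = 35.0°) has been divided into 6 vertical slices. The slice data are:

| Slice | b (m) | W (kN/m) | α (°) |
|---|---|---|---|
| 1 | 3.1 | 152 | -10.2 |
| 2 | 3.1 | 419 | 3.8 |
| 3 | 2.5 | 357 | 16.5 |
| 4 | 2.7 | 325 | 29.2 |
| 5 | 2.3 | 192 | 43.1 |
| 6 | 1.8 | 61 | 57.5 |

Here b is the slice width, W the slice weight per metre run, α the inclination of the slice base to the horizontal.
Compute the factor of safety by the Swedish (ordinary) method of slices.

Ordinary method of slices: FS = Σ[c'·Δl_i + (W_i cosα_i)·tanφ'] / Σ W_i sinα_i, with Δl_i = b_i / cosα_i.
Slice 1: Δl = 3.1/cos(-10.2°) = 3.150 m; N'_1 = 152·cos(-10.2°) = 149.6; c'Δl = 22.99; W sinα = -26.9
Slice 2: Δl = 3.1/cos3.8° = 3.107 m; N'_2 = 419·cos3.8° = 418.1; c'Δl = 22.68; W sinα = 27.8
Slice 3: Δl = 2.5/cos16.5° = 2.607 m; N'_3 = 357·cos16.5° = 342.3; c'Δl = 19.03; W sinα = 101.4
Slice 4: Δl = 2.7/cos29.2° = 3.093 m; N'_4 = 325·cos29.2° = 283.7; c'Δl = 22.58; W sinα = 158.6
Slice 5: Δl = 2.3/cos43.1° = 3.150 m; N'_5 = 192·cos43.1° = 140.2; c'Δl = 22.99; W sinα = 131.2
Slice 6: Δl = 1.8/cos57.5° = 3.350 m; N'_6 = 61·cos57.5° = 32.8; c'Δl = 24.46; W sinα = 51.4
Σc'Δl = 134.7 kN/m; ΣN' = 1366.6 kN/m; ΣW sinα = 443.4 kN/m
Resisting = 134.7 + 1366.6·tan35.0° = 134.7 + 956.9 = 1091.7 kN/m
FS = 1091.7 / 443.4 = 2.462

FS = 2.46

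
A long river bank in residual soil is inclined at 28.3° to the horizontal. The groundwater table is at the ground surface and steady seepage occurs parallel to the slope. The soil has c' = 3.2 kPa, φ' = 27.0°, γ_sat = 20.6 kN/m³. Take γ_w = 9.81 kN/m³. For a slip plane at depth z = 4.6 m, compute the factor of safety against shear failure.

With seepage parallel to the slope and the water table at the surface, the effective normal stress on the slip plane uses the buoyant unit weight γ' = γ_sat − γ_w while the driving shear stress uses γ_sat:
FS = [c' + γ' z cos²β tanφ'] / [γ_sat z sinβ cosβ]
γ' = 20.6 − 9.81 = 10.79 kN/m³
Numerator = 3.2 + 10.79·4.6·cos²28.3°·tan27.0° = 3.2 + 10.79·4.6·0.7752·0.5095 = 22.806 kPa
Denominator = 20.6·4.6·sin28.3°·cos28.3° = 20.6·4.6·0.4741·0.8805 = 39.555 kPa
FS = 22.806 / 39.555 = 0.577

FS = 0.58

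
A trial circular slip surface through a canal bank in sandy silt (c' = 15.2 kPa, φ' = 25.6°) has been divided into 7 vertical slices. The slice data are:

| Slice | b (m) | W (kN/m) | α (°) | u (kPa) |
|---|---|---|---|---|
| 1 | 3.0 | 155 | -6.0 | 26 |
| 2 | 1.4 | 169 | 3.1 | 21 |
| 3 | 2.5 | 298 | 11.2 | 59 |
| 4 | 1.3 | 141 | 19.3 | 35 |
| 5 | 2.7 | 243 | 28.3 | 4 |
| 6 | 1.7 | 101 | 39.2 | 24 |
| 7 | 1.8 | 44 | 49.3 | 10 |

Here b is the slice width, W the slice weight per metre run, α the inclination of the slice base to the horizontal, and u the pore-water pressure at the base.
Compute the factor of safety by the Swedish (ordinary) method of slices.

FS = 1.84

Ordinary method of slices: FS = Σ[c'·Δl_i + (W_i cosα_i − u_i·Δl_i)·tanφ'] / Σ W_i sinα_i, with Δl_i = b_i / cosα_i.
Slice 1: Δl = 3.0/cos(-6.0°) = 3.017 m; N'_1 = 155·cos(-6.0°) − 26·3.017 = 75.7; c'Δl = 45.85; W sinα = -16.2
Slice 2: Δl = 1.4/cos3.1° = 1.402 m; N'_2 = 169·cos3.1° − 21·1.402 = 139.3; c'Δl = 21.31; W sinα = 9.1
Slice 3: Δl = 2.5/cos11.2° = 2.549 m; N'_3 = 298·cos11.2° − 59·2.549 = 142.0; c'Δl = 38.74; W sinα = 57.9
Slice 4: Δl = 1.3/cos19.3° = 1.377 m; N'_4 = 141·cos19.3° − 35·1.377 = 84.9; c'Δl = 20.94; W sinα = 46.6
Slice 5: Δl = 2.7/cos28.3° = 3.067 m; N'_5 = 243·cos28.3° − 4·3.067 = 201.7; c'Δl = 46.61; W sinα = 115.2
Slice 6: Δl = 1.7/cos39.2° = 2.194 m; N'_6 = 101·cos39.2° − 24·2.194 = 25.6; c'Δl = 33.34; W sinα = 63.8
Slice 7: Δl = 1.8/cos49.3° = 2.760 m; N'_7 = 44·cos49.3° − 10·2.760 = 1.1; c'Δl = 41.96; W sinα = 33.4
Σc'Δl = 248.7 kN/m; ΣN' = 670.3 kN/m; ΣW sinα = 309.8 kN/m
Resisting = 248.7 + 670.3·tan25.6° = 248.7 + 321.1 = 569.9 kN/m
FS = 569.9 / 309.8 = 1.839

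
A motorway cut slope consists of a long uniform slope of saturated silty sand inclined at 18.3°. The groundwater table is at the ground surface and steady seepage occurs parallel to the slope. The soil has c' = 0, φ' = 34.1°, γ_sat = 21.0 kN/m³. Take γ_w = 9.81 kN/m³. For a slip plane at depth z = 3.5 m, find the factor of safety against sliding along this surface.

FS = 1.09

With seepage parallel to the slope and the water table at the surface, the effective normal stress on the slip plane uses the buoyant unit weight γ' = γ_sat − γ_w while the driving shear stress uses γ_sat:
FS = [c' + γ' z cos²β tanφ'] / [γ_sat z sinβ cosβ]
(For c' = 0 this reduces to FS = (γ'/γ_sat)·tanφ'/tanβ.)
γ' = 21.0 − 9.81 = 11.19 kN/m³
Numerator = 0.0 + 11.19·3.5·cos²18.3°·tan34.1° = 0.0 + 11.19·3.5·0.9014·0.6771 = 23.902 kPa
Denominator = 21.0·3.5·sin18.3°·cos18.3° = 21.0·3.5·0.3140·0.9494 = 21.911 kPa
FS = 23.902 / 21.911 = 1.091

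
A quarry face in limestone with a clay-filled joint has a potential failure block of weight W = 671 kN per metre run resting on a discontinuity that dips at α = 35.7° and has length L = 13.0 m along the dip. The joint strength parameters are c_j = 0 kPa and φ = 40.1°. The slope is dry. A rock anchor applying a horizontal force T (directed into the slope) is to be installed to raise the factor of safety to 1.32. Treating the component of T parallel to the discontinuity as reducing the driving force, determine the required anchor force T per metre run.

Resolving forces along and normal to the sliding plane, with the horizontal anchor force T adding T·sinα to the effective normal force and T·cosα acting up the plane against the driving force:
FS = [c_jL + (W cosα + T sinα) tanφ] / [W sinα − T cosα]
Without the anchor: N' = 544.9 kN/m, driving T_d = 391.6 kN/m, resisting R = 0·13.0 + 544.9·tan40.1° = 458.9 kN/m, FS = 1.17.
Setting FS = 1.32 and solving for T:
1.32·(391.6 − T cos35.7°) = 458.9 + T sin35.7°·tan40.1°
T·(sin35.7°·tan40.1° + 1.32·cos35.7°) = 1.32·391.6 − 458.9
T·(0.5835·0.8421 + 1.32·0.8121) = 516.9 − 458.9 = 58.0
T·1.5633 = 58.0
T = 37.1 kN/m

T = 37 kN/m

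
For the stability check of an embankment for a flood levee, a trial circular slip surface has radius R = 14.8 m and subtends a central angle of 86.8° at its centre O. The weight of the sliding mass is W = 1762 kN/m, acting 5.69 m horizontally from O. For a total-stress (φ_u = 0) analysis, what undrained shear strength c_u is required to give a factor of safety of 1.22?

c_u = 36.9 kPa

FS = c_u·L_a·R / (W·d), so c_u = FS·W·d / (L_a·R).
Arc length L_a = R·θ = 14.8·(86.8°·π/180) = 14.8·1.5149 = 22.42 m
c_u = 1.22·1762·5.69 / (22.42·14.8) = 12231.5 / 331.83 = 36.86 kPa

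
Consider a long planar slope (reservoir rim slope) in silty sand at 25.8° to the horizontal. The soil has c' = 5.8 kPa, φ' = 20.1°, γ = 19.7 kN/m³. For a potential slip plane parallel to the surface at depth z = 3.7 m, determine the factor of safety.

FS = 0.96

For an infinite slope with a slip plane parallel to the surface (no pore pressure): FS = [c' + γz cos²β tanφ'] / [γz sinβ cosβ].
γz = 19.7·3.7 = 72.89 kN/m²
Numerator = 5.8 + 72.89·cos²25.8°·tan20.1° = 5.8 + 72.89·0.8106·0.3659 = 27.421 kPa
Denominator = 72.89·sin25.8°·cos25.8° = 72.89·0.4352·0.9003 = 28.562 kPa
FS = 27.421 / 28.562 = 0.960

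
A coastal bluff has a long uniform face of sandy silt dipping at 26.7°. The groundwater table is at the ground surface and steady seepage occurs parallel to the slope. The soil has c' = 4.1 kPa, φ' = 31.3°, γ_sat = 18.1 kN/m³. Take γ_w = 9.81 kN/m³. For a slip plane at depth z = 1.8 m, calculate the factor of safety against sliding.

With seepage parallel to the slope and the water table at the surface, the effective normal stress on the slip plane uses the buoyant unit weight γ' = γ_sat − γ_w while the driving shear stress uses γ_sat:
FS = [c' + γ' z cos²β tanφ'] / [γ_sat z sinβ cosβ]
γ' = 18.1 − 9.81 = 8.29 kN/m³
Numerator = 4.1 + 8.29·1.8·cos²26.7°·tan31.3° = 4.1 + 8.29·1.8·0.7981·0.6080 = 11.341 kPa
Denominator = 18.1·1.8·sin26.7°·cos26.7° = 18.1·1.8·0.4493·0.8934 = 13.078 kPa
FS = 11.341 / 13.078 = 0.867

FS = 0.87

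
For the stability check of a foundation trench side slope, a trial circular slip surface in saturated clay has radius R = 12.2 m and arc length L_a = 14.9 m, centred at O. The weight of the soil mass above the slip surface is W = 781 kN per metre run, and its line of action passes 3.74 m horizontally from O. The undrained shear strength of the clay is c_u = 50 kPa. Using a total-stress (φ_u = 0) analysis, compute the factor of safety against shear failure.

Taking moments about the centre O, the resisting moment is provided by the undrained shear strength acting along the arc:
M_R = c_u·L_a·R = 50·14.90·12.2 = 9089.0 kN·m/m
M_D = W·d = 781·3.74 = 2920.9 kN·m/m
FS = M_R / M_D = 9089.0 / 2920.9 = 3.112

FS = 3.11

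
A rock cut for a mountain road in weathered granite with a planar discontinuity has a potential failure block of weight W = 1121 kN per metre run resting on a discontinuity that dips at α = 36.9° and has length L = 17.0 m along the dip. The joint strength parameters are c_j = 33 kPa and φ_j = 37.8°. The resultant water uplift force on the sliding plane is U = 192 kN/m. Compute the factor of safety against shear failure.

Resolving the block weight along and normal to the plane and applying the Mohr–Coulomb strength on the joint:
N' = W cosα − U = 1121·cos36.9° − 192 = 704.4 kN/m
Driving force T = W sinα = 1121·sin36.9° = 673.1 kN/m
Resisting force R = c_j·L + N'·tanφ_j = 33·17.0 + 704.4·tan37.8° = 561.0 + 546.4 = 1107.4 kN/m
FS = R / T = 1107.4 / 673.1 = 1.645

FS = 1.65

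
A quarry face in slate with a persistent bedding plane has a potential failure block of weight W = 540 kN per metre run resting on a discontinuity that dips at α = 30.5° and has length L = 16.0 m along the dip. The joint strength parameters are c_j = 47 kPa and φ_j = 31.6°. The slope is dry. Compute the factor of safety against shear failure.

Resolving the block weight along and normal to the plane and applying the Mohr–Coulomb strength on the joint:
N' = W cosα = 540·cos30.5° = 465.3 kN/m
Driving force T = W sinα = 540·sin30.5° = 274.1 kN/m
Resisting force R = c_j·L + N'·tanφ_j = 47·16.0 + 465.3·tan31.6° = 752.0 + 286.2 = 1038.2 kN/m
FS = R / T = 1038.2 / 274.1 = 3.788

FS = 3.79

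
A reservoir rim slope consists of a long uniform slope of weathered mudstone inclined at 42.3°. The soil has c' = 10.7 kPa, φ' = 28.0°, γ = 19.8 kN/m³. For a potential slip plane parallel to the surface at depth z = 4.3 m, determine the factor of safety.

For an infinite slope with a slip plane parallel to the surface (no pore pressure): FS = [c' + γz cos²β tanφ'] / [γz sinβ cosβ].
γz = 19.8·4.3 = 85.14 kN/m²
Numerator = 10.7 + 85.14·cos²42.3°·tan28.0° = 10.7 + 85.14·0.5471·0.5317 = 35.465 kPa
Denominator = 85.14·sin42.3°·cos42.3° = 85.14·0.6730·0.7396 = 42.381 kPa
FS = 35.465 / 42.381 = 0.837

FS = 0.84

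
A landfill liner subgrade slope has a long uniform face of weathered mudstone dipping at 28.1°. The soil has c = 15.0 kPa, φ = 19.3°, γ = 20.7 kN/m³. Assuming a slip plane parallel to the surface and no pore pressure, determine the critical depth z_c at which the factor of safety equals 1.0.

z_c = 5.07 m

Setting FS = 1.00 in FS = [c + γz cos²β tanφ] / [γz sinβ cosβ] and solving for z:
z = c / [γ cosβ (FS·sinβ − cosβ·tanφ)]
  = 15.0 / [20.7·cos28.1°·(1.00·sin28.1° − cos28.1°·tan19.3°)]
  = 15.0 / [20.7·0.8821·(1.00·0.4710 − 0.8821·0.3502)]
  = 15.0 / 2.9599 = 5.068 m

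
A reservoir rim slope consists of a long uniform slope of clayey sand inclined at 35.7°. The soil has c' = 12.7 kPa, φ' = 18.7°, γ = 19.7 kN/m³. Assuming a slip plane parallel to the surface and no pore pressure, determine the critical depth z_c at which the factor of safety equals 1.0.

Setting FS = 1.00 in FS = [c' + γz cos²β tanφ'] / [γz sinβ cosβ] and solving for z:
z = c' / [γ cosβ (FS·sinβ − cosβ·tanφ')]
  = 12.7 / [19.7·cos35.7°·(1.00·sin35.7° − cos35.7°·tan18.7°)]
  = 12.7 / [19.7·0.8121·(1.00·0.5835 − 0.8121·0.3385)]
  = 12.7 / 4.9381 = 2.572 m

z_c = 2.57 m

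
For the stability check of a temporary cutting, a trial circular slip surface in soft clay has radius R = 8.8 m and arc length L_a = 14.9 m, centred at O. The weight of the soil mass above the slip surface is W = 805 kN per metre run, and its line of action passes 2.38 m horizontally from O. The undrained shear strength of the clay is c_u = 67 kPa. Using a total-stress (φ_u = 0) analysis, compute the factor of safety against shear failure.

Taking moments about the centre O, the resisting moment is provided by the undrained shear strength acting along the arc:
M_R = c_u·L_a·R = 67·14.90·8.8 = 8785.0 kN·m/m
M_D = W·d = 805·2.38 = 1915.9 kN·m/m
FS = M_R / M_D = 8785.0 / 1915.9 = 4.585

FS = 4.59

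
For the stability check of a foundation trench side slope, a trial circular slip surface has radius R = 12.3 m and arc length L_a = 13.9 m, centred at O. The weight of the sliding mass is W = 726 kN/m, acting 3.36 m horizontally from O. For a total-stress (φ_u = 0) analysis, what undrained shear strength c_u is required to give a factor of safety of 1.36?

c_u = 19.4 kPa

FS = c_u·L_a·R / (W·d), so c_u = FS·W·d / (L_a·R).
c_u = 1.36·726·3.36 / (13.90·12.3) = 3317.5 / 170.97 = 19.40 kPa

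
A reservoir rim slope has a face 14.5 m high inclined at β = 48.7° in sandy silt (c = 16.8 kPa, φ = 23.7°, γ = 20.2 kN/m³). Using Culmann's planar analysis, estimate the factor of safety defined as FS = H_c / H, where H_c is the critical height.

FS = 1.68

H_c = (4c/γ) · sinβ cosφ / [1 − cos(β − φ)]
    = (4·16.8/20.2) · sin48.7°·cos23.7° / [1 − cos25.0°]
    = 3.327 · 0.6879 / 0.0937 = 24.43 m
FS = H_c / H = 24.43 / 14.5 = 1.685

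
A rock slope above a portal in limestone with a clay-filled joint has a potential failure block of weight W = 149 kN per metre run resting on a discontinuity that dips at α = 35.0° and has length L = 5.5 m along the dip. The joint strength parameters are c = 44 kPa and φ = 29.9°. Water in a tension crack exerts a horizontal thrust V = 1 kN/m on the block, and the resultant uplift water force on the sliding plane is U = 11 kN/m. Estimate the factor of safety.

FS = 3.54

Resolving the block weight along and normal to the plane and applying the Mohr–Coulomb strength on the joint:
N' = W cosα − U − V sinα = 149·cos35.0° − 11 − 1·sin35.0° = 110.5 kN/m
Driving force T = W sinα + V cosα = 149·sin35.0° + 1·cos35.0° = 86.3 kN/m
Resisting force R = c·L + N'·tanφ = 44·5.5 + 110.5·tan29.9° = 242.0 + 63.5 = 305.5 kN/m
FS = R / T = 305.5 / 86.3 = 3.541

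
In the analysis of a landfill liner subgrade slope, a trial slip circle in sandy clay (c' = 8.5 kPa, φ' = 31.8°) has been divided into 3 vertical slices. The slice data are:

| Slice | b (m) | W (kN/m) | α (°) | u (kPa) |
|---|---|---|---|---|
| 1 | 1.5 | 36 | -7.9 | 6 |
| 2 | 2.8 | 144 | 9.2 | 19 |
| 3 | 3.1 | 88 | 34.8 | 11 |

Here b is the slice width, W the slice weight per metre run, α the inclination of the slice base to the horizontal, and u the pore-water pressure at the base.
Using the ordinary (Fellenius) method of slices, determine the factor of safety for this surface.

FS = 2.33

Ordinary method of slices: FS = Σ[c'·Δl_i + (W_i cosα_i − u_i·Δl_i)·tanφ'] / Σ W_i sinα_i, with Δl_i = b_i / cosα_i.
Slice 1: Δl = 1.5/cos(-7.9°) = 1.514 m; N'_1 = 36·cos(-7.9°) − 6·1.514 = 26.6; c'Δl = 12.87; W sinα = -4.9
Slice 2: Δl = 2.8/cos9.2° = 2.836 m; N'_2 = 144·cos9.2° − 19·2.836 = 88.3; c'Δl = 24.11; W sinα = 23.0
Slice 3: Δl = 3.1/cos34.8° = 3.775 m; N'_3 = 88·cos34.8° − 11·3.775 = 30.7; c'Δl = 32.09; W sinα = 50.2
Σc'Δl = 69.1 kN/m; ΣN' = 145.6 kN/m; ΣW sinα = 68.3 kN/m
Resisting = 69.1 + 145.6·tan31.8° = 69.1 + 90.3 = 159.3 kN/m
FS = 159.3 / 68.3 = 2.333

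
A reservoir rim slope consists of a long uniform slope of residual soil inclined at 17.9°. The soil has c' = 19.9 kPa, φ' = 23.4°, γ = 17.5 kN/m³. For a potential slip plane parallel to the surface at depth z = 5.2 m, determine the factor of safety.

For an infinite slope with a slip plane parallel to the surface (no pore pressure): FS = [c' + γz cos²β tanφ'] / [γz sinβ cosβ].
γz = 17.5·5.2 = 91.00 kN/m²
Numerator = 19.9 + 91.00·cos²17.9°·tan23.4° = 19.9 + 91.00·0.9055·0.4327 = 55.559 kPa
Denominator = 91.00·sin17.9°·cos17.9° = 91.00·0.3074·0.9516 = 26.616 kPa
FS = 55.559 / 26.616 = 2.087

FS = 2.09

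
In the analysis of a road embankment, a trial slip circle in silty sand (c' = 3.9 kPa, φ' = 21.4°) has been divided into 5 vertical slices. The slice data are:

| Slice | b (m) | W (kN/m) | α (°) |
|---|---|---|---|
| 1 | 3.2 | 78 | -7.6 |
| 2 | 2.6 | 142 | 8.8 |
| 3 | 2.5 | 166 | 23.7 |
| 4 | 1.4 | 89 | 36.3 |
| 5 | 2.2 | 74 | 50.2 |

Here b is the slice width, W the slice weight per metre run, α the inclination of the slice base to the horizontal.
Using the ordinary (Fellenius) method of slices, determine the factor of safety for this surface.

Ordinary method of slices: FS = Σ[c'·Δl_i + (W_i cosα_i)·tanφ'] / Σ W_i sinα_i, with Δl_i = b_i / cosα_i.
Slice 1: Δl = 3.2/cos(-7.6°) = 3.228 m; N'_1 = 78·cos(-7.6°) = 77.3; c'Δl = 12.59; W sinα = -10.3
Slice 2: Δl = 2.6/cos8.8° = 2.631 m; N'_2 = 142·cos8.8° = 140.3; c'Δl = 10.26; W sinα = 21.7
Slice 3: Δl = 2.5/cos23.7° = 2.730 m; N'_3 = 166·cos23.7° = 152.0; c'Δl = 10.65; W sinα = 66.7
Slice 4: Δl = 1.4/cos36.3° = 1.737 m; N'_4 = 89·cos36.3° = 71.7; c'Δl = 6.77; W sinα = 52.7
Slice 5: Δl = 2.2/cos50.2° = 3.437 m; N'_5 = 74·cos50.2° = 47.4; c'Δl = 13.40; W sinα = 56.9
Σc'Δl = 53.7 kN/m; ΣN' = 488.7 kN/m; ΣW sinα = 187.7 kN/m
Resisting = 53.7 + 488.7·tan21.4° = 53.7 + 191.5 = 245.2 kN/m
FS = 245.2 / 187.7 = 1.307

FS = 1.31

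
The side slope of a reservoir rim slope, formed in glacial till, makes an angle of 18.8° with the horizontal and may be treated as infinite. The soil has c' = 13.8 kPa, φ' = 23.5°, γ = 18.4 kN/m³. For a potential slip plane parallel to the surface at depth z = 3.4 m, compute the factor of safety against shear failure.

FS = 2.00

For an infinite slope with a slip plane parallel to the surface (no pore pressure): FS = [c' + γz cos²β tanφ'] / [γz sinβ cosβ].
γz = 18.4·3.4 = 62.56 kN/m²
Numerator = 13.8 + 62.56·cos²18.8°·tan23.5° = 13.8 + 62.56·0.8961·0.4348 = 38.177 kPa
Denominator = 62.56·sin18.8°·cos18.8° = 62.56·0.3223·0.9466 = 19.085 kPa
FS = 38.177 / 19.085 = 2.000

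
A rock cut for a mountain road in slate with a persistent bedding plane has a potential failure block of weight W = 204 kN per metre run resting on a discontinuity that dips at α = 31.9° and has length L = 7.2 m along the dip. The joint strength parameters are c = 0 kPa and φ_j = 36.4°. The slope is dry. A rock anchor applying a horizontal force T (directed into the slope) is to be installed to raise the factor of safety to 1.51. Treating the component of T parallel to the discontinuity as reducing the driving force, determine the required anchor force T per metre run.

T = 21 kN/m

Resolving forces along and normal to the sliding plane, with the horizontal anchor force T adding T·sinα to the effective normal force and T·cosα acting up the plane against the driving force:
FS = [cL + (W cosα + T sinα) tanφ_j] / [W sinα − T cosα]
Without the anchor: N' = 173.2 kN/m, driving T_d = 107.8 kN/m, resisting R = 0·7.2 + 173.2·tan36.4° = 127.7 kN/m, FS = 1.18.
Setting FS = 1.51 and solving for T:
1.51·(107.8 − T cos31.9°) = 127.7 + T sin31.9°·tan36.4°
T·(sin31.9°·tan36.4° + 1.51·cos31.9°) = 1.51·107.8 − 127.7
T·(0.5284·0.7373 + 1.51·0.8490) = 162.8 − 127.7 = 35.1
T·1.6715 = 35.1
T = 21.0 kN/m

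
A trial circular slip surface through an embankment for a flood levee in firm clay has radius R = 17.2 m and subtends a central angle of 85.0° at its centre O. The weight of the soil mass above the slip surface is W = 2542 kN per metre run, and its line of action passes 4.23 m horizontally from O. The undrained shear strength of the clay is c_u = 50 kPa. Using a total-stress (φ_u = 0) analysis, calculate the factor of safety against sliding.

FS = 2.04

Taking moments about the centre O, the resisting moment is provided by the undrained shear strength acting along the arc:
Arc length L_a = R·θ = 17.2·(85.0°·π/180) = 17.2·1.4835 = 25.52 m
M_R = c_u·L_a·R = 50·25.52·17.2 = 21944.4 kN·m/m
M_D = W·d = 2542·4.23 = 10752.7 kN·m/m
FS = M_R / M_D = 21944.4 / 10752.7 = 2.041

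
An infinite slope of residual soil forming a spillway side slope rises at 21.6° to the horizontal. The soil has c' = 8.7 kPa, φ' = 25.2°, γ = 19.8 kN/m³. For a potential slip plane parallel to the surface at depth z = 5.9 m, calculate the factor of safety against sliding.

FS = 1.41

For an infinite slope with a slip plane parallel to the surface (no pore pressure): FS = [c' + γz cos²β tanφ'] / [γz sinβ cosβ].
γz = 19.8·5.9 = 116.82 kN/m²
Numerator = 8.7 + 116.82·cos²21.6°·tan25.2° = 8.7 + 116.82·0.8645·0.4706 = 56.222 kPa
Denominator = 116.82·sin21.6°·cos21.6° = 116.82·0.3681·0.9298 = 39.984 kPa
FS = 56.222 / 39.984 = 1.406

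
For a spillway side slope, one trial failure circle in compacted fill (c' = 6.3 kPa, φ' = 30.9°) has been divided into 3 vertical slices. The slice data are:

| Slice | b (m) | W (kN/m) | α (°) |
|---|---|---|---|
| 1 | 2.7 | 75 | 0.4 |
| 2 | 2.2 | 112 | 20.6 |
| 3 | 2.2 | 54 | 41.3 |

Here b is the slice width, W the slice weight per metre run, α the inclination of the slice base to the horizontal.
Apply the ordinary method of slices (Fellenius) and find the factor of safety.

Ordinary method of slices: FS = Σ[c'·Δl_i + (W_i cosα_i)·tanφ'] / Σ W_i sinα_i, with Δl_i = b_i / cosα_i.
Slice 1: Δl = 2.7/cos0.4° = 2.700 m; N'_1 = 75·cos0.4° = 75.0; c'Δl = 17.01; W sinα = 0.5
Slice 2: Δl = 2.2/cos20.6° = 2.350 m; N'_2 = 112·cos20.6° = 104.8; c'Δl = 14.81; W sinα = 39.4
Slice 3: Δl = 2.2/cos41.3° = 2.928 m; N'_3 = 54·cos41.3° = 40.6; c'Δl = 18.45; W sinα = 35.6
Σc'Δl = 50.3 kN/m; ΣN' = 220.4 kN/m; ΣW sinα = 75.6 kN/m
Resisting = 50.3 + 220.4·tan30.9° = 50.3 + 131.9 = 182.2 kN/m
FS = 182.2 / 75.6 = 2.411

FS = 2.41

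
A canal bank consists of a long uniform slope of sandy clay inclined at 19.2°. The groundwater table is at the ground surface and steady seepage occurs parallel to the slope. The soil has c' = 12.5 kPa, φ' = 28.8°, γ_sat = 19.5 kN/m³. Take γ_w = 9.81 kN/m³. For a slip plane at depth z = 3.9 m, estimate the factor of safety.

FS = 1.31

With seepage parallel to the slope and the water table at the surface, the effective normal stress on the slip plane uses the buoyant unit weight γ' = γ_sat − γ_w while the driving shear stress uses γ_sat:
FS = [c' + γ' z cos²β tanφ'] / [γ_sat z sinβ cosβ]
γ' = 19.5 − 9.81 = 9.69 kN/m³
Numerator = 12.5 + 9.69·3.9·cos²19.2°·tan28.8° = 12.5 + 9.69·3.9·0.8918·0.5498 = 31.029 kPa
Denominator = 19.5·3.9·sin19.2°·cos19.2° = 19.5·3.9·0.3289·0.9444 = 23.619 kPa
FS = 31.029 / 23.619 = 1.314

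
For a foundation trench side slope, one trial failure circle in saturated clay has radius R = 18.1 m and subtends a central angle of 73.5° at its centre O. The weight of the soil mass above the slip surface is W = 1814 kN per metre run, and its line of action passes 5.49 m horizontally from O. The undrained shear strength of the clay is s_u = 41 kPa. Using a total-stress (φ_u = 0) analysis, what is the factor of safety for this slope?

FS = 1.73

Taking moments about the centre O, the resisting moment is provided by the undrained shear strength acting along the arc:
Arc length L_a = R·θ = 18.1·(73.5°·π/180) = 18.1·1.2828 = 23.22 m
M_R = s_u·L_a·R = 41·23.22·18.1 = 17230.8 kN·m/m
M_D = W·d = 1814·5.49 = 9958.9 kN·m/m
FS = M_R / M_D = 17230.8 / 9958.9 = 1.730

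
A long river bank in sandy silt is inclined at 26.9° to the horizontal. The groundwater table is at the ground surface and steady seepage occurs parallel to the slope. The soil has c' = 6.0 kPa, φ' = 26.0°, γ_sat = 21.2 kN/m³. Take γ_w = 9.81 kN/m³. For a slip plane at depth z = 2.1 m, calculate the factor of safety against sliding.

FS = 0.85

With seepage parallel to the slope and the water table at the surface, the effective normal stress on the slip plane uses the buoyant unit weight γ' = γ_sat − γ_w while the driving shear stress uses γ_sat:
FS = [c' + γ' z cos²β tanφ'] / [γ_sat z sinβ cosβ]
γ' = 21.2 − 9.81 = 11.39 kN/m³
Numerator = 6.0 + 11.39·2.1·cos²26.9°·tan26.0° = 6.0 + 11.39·2.1·0.7953·0.4877 = 15.278 kPa
Denominator = 21.2·2.1·sin26.9°·cos26.9° = 21.2·2.1·0.4524·0.8918 = 17.963 kPa
FS = 15.278 / 17.963 = 0.851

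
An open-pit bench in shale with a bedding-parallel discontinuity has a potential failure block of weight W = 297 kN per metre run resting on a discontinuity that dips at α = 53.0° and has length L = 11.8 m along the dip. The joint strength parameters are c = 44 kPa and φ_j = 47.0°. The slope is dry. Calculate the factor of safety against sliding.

Resolving the block weight along and normal to the plane and applying the Mohr–Coulomb strength on the joint:
N' = W cosα = 297·cos53.0° = 178.7 kN/m
Driving force T = W sinα = 297·sin53.0° = 237.2 kN/m
Resisting force R = c·L + N'·tanφ_j = 44·11.8 + 178.7·tan47.0° = 519.2 + 191.7 = 710.9 kN/m
FS = R / T = 710.9 / 237.2 = 2.997

FS = 3.00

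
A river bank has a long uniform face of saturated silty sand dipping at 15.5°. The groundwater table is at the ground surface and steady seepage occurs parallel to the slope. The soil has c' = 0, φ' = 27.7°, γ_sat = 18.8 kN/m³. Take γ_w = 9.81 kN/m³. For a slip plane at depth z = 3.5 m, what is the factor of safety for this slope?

With seepage parallel to the slope and the water table at the surface, the effective normal stress on the slip plane uses the buoyant unit weight γ' = γ_sat − γ_w while the driving shear stress uses γ_sat:
FS = [c' + γ' z cos²β tanφ'] / [γ_sat z sinβ cosβ]
(For c' = 0 this reduces to FS = (γ'/γ_sat)·tanφ'/tanβ.)
γ' = 18.8 − 9.81 = 8.99 kN/m³
Numerator = 0.0 + 8.99·3.5·cos²15.5°·tan27.7° = 0.0 + 8.99·3.5·0.9286·0.5250 = 15.340 kPa
Denominator = 18.8·3.5·sin15.5°·cos15.5° = 18.8·3.5·0.2672·0.9636 = 16.945 kPa
FS = 15.340 / 16.945 = 0.905

FS = 0.91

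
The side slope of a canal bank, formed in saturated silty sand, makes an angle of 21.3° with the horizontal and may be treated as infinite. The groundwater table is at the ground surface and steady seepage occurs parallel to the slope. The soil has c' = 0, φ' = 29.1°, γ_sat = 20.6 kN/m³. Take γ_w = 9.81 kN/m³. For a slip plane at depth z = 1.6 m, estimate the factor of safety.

FS = 0.75

With seepage parallel to the slope and the water table at the surface, the effective normal stress on the slip plane uses the buoyant unit weight γ' = γ_sat − γ_w while the driving shear stress uses γ_sat:
FS = [c' + γ' z cos²β tanφ'] / [γ_sat z sinβ cosβ]
(For c' = 0 this reduces to FS = (γ'/γ_sat)·tanφ'/tanβ.)
γ' = 20.6 − 9.81 = 10.79 kN/m³
Numerator = 0.0 + 10.79·1.6·cos²21.3°·tan29.1° = 0.0 + 10.79·1.6·0.8680·0.5566 = 8.341 kPa
Denominator = 20.6·1.6·sin21.3°·cos21.3° = 20.6·1.6·0.3633·0.9317 = 11.155 kPa
FS = 8.341 / 11.155 = 0.748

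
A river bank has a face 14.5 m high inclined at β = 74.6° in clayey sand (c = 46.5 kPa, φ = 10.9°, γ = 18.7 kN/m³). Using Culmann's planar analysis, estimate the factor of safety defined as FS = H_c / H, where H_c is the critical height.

H_c = (4c/γ) · sinβ cosφ / [1 − cos(β − φ)]
    = (4·46.5/18.7) · sin74.6°·cos10.9° / [1 − cos63.7°]
    = 9.947 · 0.9467 / 0.5569 = 16.91 m
FS = H_c / H = 16.91 / 14.5 = 1.166

FS = 1.17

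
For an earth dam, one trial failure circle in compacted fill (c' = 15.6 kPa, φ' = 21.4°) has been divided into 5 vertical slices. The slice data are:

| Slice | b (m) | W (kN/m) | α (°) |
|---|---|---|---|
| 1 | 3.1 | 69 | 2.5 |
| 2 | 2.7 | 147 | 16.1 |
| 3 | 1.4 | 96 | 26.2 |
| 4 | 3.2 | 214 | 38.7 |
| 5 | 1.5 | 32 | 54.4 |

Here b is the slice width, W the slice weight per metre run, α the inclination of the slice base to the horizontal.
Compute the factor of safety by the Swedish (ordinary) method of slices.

Ordinary method of slices: FS = Σ[c'·Δl_i + (W_i cosα_i)·tanφ'] / Σ W_i sinα_i, with Δl_i = b_i / cosα_i.
Slice 1: Δl = 3.1/cos2.5° = 3.103 m; N'_1 = 69·cos2.5° = 68.9; c'Δl = 48.41; W sinα = 3.0
Slice 2: Δl = 2.7/cos16.1° = 2.810 m; N'_2 = 147·cos16.1° = 141.2; c'Δl = 43.84; W sinα = 40.8
Slice 3: Δl = 1.4/cos26.2° = 1.560 m; N'_3 = 96·cos26.2° = 86.1; c'Δl = 24.34; W sinα = 42.4
Slice 4: Δl = 3.2/cos38.7° = 4.100 m; N'_4 = 214·cos38.7° = 167.0; c'Δl = 63.96; W sinα = 133.8
Slice 5: Δl = 1.5/cos54.4° = 2.577 m; N'_5 = 32·cos54.4° = 18.6; c'Δl = 40.20; W sinα = 26.0
Σc'Δl = 220.7 kN/m; ΣN' = 481.9 kN/m; ΣW sinα = 246.0 kN/m
Resisting = 220.7 + 481.9·tan21.4° = 220.7 + 188.9 = 409.6 kN/m
FS = 409.6 / 246.0 = 1.665

FS = 1.67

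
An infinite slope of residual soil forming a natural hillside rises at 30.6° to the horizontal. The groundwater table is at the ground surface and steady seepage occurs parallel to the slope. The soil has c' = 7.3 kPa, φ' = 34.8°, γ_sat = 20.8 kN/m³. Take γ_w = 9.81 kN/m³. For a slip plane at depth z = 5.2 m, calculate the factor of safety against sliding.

FS = 0.77

With seepage parallel to the slope and the water table at the surface, the effective normal stress on the slip plane uses the buoyant unit weight γ' = γ_sat − γ_w while the driving shear stress uses γ_sat:
FS = [c' + γ' z cos²β tanφ'] / [γ_sat z sinβ cosβ]
γ' = 20.8 − 9.81 = 10.99 kN/m³
Numerator = 7.3 + 10.99·5.2·cos²30.6°·tan34.8° = 7.3 + 10.99·5.2·0.7409·0.6950 = 36.727 kPa
Denominator = 20.8·5.2·sin30.6°·cos30.6° = 20.8·5.2·0.5090·0.8607 = 47.391 kPa
FS = 36.727 / 47.391 = 0.775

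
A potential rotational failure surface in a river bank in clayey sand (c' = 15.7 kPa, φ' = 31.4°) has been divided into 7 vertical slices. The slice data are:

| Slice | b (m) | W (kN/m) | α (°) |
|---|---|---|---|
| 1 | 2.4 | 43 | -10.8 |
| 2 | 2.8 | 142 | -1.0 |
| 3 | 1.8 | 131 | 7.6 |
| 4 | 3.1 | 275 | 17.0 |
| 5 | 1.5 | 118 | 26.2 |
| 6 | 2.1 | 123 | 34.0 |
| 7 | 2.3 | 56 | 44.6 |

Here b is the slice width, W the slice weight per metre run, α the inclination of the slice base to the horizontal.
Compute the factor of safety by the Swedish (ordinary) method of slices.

FS = 3.16

Ordinary method of slices: FS = Σ[c'·Δl_i + (W_i cosα_i)·tanφ'] / Σ W_i sinα_i, with Δl_i = b_i / cosα_i.
Slice 1: Δl = 2.4/cos(-10.8°) = 2.443 m; N'_1 = 43·cos(-10.8°) = 42.2; c'Δl = 38.36; W sinα = -8.1
Slice 2: Δl = 2.8/cos(-1.0°) = 2.800 m; N'_2 = 142·cos(-1.0°) = 142.0; c'Δl = 43.97; W sinα = -2.5
Slice 3: Δl = 1.8/cos7.6° = 1.816 m; N'_3 = 131·cos7.6° = 129.8; c'Δl = 28.51; W sinα = 17.3
Slice 4: Δl = 3.1/cos17.0° = 3.242 m; N'_4 = 275·cos17.0° = 263.0; c'Δl = 50.89; W sinα = 80.4
Slice 5: Δl = 1.5/cos26.2° = 1.672 m; N'_5 = 118·cos26.2° = 105.9; c'Δl = 26.25; W sinα = 52.1
Slice 6: Δl = 2.1/cos34.0° = 2.533 m; N'_6 = 123·cos34.0° = 102.0; c'Δl = 39.77; W sinα = 68.8
Slice 7: Δl = 2.3/cos44.6° = 3.230 m; N'_7 = 56·cos44.6° = 39.9; c'Δl = 50.71; W sinα = 39.3
Σc'Δl = 278.5 kN/m; ΣN' = 824.8 kN/m; ΣW sinα = 247.4 kN/m
Resisting = 278.5 + 824.8·tan31.4° = 278.5 + 503.4 = 781.9 kN/m
FS = 781.9 / 247.4 = 3.161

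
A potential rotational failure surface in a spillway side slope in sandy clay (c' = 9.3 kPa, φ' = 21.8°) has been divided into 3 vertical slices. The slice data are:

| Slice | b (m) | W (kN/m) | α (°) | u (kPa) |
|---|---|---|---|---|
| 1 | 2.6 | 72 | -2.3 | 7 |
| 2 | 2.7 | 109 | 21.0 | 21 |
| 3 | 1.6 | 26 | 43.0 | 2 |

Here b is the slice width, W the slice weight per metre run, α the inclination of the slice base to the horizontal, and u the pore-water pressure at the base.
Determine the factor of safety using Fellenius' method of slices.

FS = 2.14

Ordinary method of slices: FS = Σ[c'·Δl_i + (W_i cosα_i − u_i·Δl_i)·tanφ'] / Σ W_i sinα_i, with Δl_i = b_i / cosα_i.
Slice 1: Δl = 2.6/cos(-2.3°) = 2.602 m; N'_1 = 72·cos(-2.3°) − 7·2.602 = 53.7; c'Δl = 24.20; W sinα = -2.9
Slice 2: Δl = 2.7/cos21.0° = 2.892 m; N'_2 = 109·cos21.0° − 21·2.892 = 41.0; c'Δl = 26.90; W sinα = 39.1
Slice 3: Δl = 1.6/cos43.0° = 2.188 m; N'_3 = 26·cos43.0° − 2·2.188 = 14.6; c'Δl = 20.35; W sinα = 17.7
Σc'Δl = 71.4 kN/m; ΣN' = 109.4 kN/m; ΣW sinα = 53.9 kN/m
Resisting = 71.4 + 109.4·tan21.8° = 71.4 + 43.8 = 115.2 kN/m
FS = 115.2 / 53.9 = 2.137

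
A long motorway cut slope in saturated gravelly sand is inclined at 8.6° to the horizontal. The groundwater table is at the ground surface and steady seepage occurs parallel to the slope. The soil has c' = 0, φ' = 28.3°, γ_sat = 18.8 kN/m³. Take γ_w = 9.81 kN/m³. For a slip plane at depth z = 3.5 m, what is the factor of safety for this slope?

FS = 1.70

With seepage parallel to the slope and the water table at the surface, the effective normal stress on the slip plane uses the buoyant unit weight γ' = γ_sat − γ_w while the driving shear stress uses γ_sat:
FS = [c' + γ' z cos²β tanφ'] / [γ_sat z sinβ cosβ]
(For c' = 0 this reduces to FS = (γ'/γ_sat)·tanφ'/tanβ.)
γ' = 18.8 − 9.81 = 8.99 kN/m³
Numerator = 0.0 + 8.99·3.5·cos²8.6°·tan28.3° = 0.0 + 8.99·3.5·0.9776·0.5384 = 16.563 kPa
Denominator = 18.8·3.5·sin8.6°·cos8.6° = 18.8·3.5·0.1495·0.9888 = 9.729 kPa
FS = 16.563 / 9.729 = 1.703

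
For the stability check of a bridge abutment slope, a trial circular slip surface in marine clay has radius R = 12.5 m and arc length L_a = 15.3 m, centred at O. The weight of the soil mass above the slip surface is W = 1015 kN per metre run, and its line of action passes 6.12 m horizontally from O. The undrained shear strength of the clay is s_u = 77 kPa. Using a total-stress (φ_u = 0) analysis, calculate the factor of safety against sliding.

Taking moments about the centre O, the resisting moment is provided by the undrained shear strength acting along the arc:
M_R = s_u·L_a·R = 77·15.30·12.5 = 14726.3 kN·m/m
M_D = W·d = 1015·6.12 = 6211.8 kN·m/m
FS = M_R / M_D = 14726.3 / 6211.8 = 2.371

FS = 2.37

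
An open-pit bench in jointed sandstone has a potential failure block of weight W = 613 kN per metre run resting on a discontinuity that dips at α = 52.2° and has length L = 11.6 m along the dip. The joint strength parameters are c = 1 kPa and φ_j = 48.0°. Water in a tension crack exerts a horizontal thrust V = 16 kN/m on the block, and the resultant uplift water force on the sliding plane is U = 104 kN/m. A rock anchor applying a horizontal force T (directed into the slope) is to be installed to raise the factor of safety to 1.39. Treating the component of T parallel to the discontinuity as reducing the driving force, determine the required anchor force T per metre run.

Resolving forces along and normal to the sliding plane, with the horizontal anchor force T adding T·sinα to the effective normal force and T·cosα acting up the plane against the driving force:
FS = [cL + (W cosα − U − V sinα + T sinα) tanφ_j] / [W sinα + V cosα − T cosα]
Without the anchor: N' = 259.1 kN/m, driving T_d = 494.2 kN/m, resisting R = 1·11.6 + 259.1·tan48.0° = 299.3 kN/m, FS = 0.61.
Setting FS = 1.39 and solving for T:
1.39·(494.2 − T cos52.2°) = 299.3 + T sin52.2°·tan48.0°
T·(sin52.2°·tan48.0° + 1.39·cos52.2°) = 1.39·494.2 − 299.3
T·(0.7902·1.1106 + 1.39·0.6129) = 686.9 − 299.3 = 387.6
T·1.7295 = 387.6
T = 224.1 kN/m

T = 224 kN/m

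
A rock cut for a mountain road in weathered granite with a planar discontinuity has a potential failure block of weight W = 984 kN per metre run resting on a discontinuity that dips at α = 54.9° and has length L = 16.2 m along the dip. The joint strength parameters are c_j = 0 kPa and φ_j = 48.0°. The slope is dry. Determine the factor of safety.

FS = 0.78

Resolving the block weight along and normal to the plane and applying the Mohr–Coulomb strength on the joint:
N' = W cosα = 984·cos54.9° = 565.8 kN/m
Driving force T = W sinα = 984·sin54.9° = 805.1 kN/m
Resisting force R = c_j·L + N'·tanφ_j = 0·16.2 + 565.8·tan48.0° = 0.0 + 628.4 = 628.4 kN/m
FS = R / T = 628.4 / 805.1 = 0.781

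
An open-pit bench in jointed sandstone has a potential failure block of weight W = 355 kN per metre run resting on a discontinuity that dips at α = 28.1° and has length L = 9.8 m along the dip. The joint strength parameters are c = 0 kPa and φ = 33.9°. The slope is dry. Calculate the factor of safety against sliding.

Resolving the block weight along and normal to the plane and applying the Mohr–Coulomb strength on the joint:
N' = W cosα = 355·cos28.1° = 313.2 kN/m
Driving force T = W sinα = 355·sin28.1° = 167.2 kN/m
Resisting force R = c·L + N'·tanφ = 0·9.8 + 313.2·tan33.9° = 0.0 + 210.4 = 210.4 kN/m
FS = R / T = 210.4 / 167.2 = 1.258

FS = 1.26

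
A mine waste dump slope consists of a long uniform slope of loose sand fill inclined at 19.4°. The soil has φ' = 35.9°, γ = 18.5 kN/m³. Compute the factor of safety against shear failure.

For a dry cohesionless infinite slope the factor of safety is FS = tanφ' / tanβ.
FS = tan35.9° / tan19.4° = 0.7239 / 0.3522 = 2.056

FS = 2.06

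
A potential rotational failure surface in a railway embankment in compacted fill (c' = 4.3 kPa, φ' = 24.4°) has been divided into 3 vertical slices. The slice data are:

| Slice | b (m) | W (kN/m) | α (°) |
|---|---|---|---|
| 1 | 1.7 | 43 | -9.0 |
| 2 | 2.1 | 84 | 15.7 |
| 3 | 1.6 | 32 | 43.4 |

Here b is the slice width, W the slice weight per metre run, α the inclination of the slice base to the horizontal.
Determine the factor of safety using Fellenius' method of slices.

Ordinary method of slices: FS = Σ[c'·Δl_i + (W_i cosα_i)·tanφ'] / Σ W_i sinα_i, with Δl_i = b_i / cosα_i.
Slice 1: Δl = 1.7/cos(-9.0°) = 1.721 m; N'_1 = 43·cos(-9.0°) = 42.5; c'Δl = 7.40; W sinα = -6.7
Slice 2: Δl = 2.1/cos15.7° = 2.181 m; N'_2 = 84·cos15.7° = 80.9; c'Δl = 9.38; W sinα = 22.7
Slice 3: Δl = 1.6/cos43.4° = 2.202 m; N'_3 = 32·cos43.4° = 23.3; c'Δl = 9.47; W sinα = 22.0
Σc'Δl = 26.3 kN/m; ΣN' = 146.6 kN/m; ΣW sinα = 38.0 kN/m
Resisting = 26.3 + 146.6·tan24.4° = 26.3 + 66.5 = 92.7 kN/m
FS = 92.7 / 38.0 = 2.441

FS = 2.44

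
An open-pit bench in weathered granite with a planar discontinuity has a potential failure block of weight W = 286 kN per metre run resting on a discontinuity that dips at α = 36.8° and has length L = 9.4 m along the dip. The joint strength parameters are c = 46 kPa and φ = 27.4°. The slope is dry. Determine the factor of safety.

Resolving the block weight along and normal to the plane and applying the Mohr–Coulomb strength on the joint:
N' = W cosα = 286·cos36.8° = 229.0 kN/m
Driving force T = W sinα = 286·sin36.8° = 171.3 kN/m
Resisting force R = c·L + N'·tanφ = 46·9.4 + 229.0·tan27.4° = 432.4 + 118.7 = 551.1 kN/m
FS = R / T = 551.1 / 171.3 = 3.217

FS = 3.22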